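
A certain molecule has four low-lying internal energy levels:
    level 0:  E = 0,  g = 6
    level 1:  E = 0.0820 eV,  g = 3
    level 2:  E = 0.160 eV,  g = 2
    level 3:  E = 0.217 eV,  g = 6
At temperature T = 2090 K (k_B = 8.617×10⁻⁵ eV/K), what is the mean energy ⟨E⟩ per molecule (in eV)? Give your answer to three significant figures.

k_BT = 8.617×10⁻⁵ × 2090 K = 0.18010 eV.
Eᵢ/kT = 0, 0.45530, 0.88840, 1.2049.
Z = Σ gᵢe^(−Eᵢ/kT) = 6·e^(−0) + 3·e^(−0.45530) + 2·e^(−0.88840) + 6·e^(−1.2049) = 6.0000 + 1.9028 + 0.82263 + 1.7983 = 10.524.
⟨E⟩ = Σ Eᵢ gᵢe^(−Eᵢ/kT) / Z = (0·6.0000 + 0.0820·1.9028 + 0.160·0.82263 + 0.217·1.7983) / 10.524 = 0.0644 eV.

0.0644 eV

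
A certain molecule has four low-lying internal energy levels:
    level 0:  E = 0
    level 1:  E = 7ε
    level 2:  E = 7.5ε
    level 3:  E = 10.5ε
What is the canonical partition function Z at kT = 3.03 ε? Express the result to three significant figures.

Eᵢ/kT = 0, 2.3102, 2.4752, 3.4653.
Z = Σ e^(−Eᵢ/kT) = e^(−0) + e^(−2.3102) + e^(−2.4752) + e^(−3.4653) = 1.0000 + 0.099241 + 0.084146 + 0.031264 = 1.2147.

Z = 1.21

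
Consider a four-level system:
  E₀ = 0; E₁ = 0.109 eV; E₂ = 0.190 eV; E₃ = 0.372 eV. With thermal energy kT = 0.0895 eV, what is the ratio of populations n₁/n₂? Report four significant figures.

2.472

n₁/n₂ = exp[−(E₁−E₂)/kT] = exp(−(-0.081 eV)/(0.0895 eV)) = exp(0.905028) = 2.472.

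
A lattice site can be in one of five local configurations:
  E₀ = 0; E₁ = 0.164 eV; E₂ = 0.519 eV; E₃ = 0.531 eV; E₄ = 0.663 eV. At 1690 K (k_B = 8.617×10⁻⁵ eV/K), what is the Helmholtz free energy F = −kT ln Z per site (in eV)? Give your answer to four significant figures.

k_BT = 8.617×10⁻⁵ × 1690 K = 0.145627 eV.
Eᵢ/kT = 0, 1.12616, 3.56390, 3.64630, 4.55273.
Z = Σ e^(−Eᵢ/kT) = e^(−0) + e^(−1.12616) + e^(−3.56390) + e^(−3.64630) + e^(−4.55273) = 1.00000 + 0.324276 + 0.0283281 + 0.0260875 + 0.0105384 = 1.38923.
F = −kT ln Z = −0.145627 × ln(1.38923) = −0.145627 × 0.328750 = -0.04787 eV.

-0.04787 eV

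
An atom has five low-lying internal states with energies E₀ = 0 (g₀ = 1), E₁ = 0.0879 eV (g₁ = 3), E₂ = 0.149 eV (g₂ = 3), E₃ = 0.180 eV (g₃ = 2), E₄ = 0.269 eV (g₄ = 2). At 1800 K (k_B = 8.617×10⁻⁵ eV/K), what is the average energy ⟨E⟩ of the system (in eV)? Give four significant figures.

k_BT = 8.617×10⁻⁵ × 1800 K = 0.155106 eV.
Eᵢ/kT = 0, 0.566709, 0.960633, 1.16050, 1.73430.
Z = Σ gᵢe^(−Eᵢ/kT) = 1·e^(−0) + 3·e^(−0.566709) + 3·e^(−0.960633) + 2·e^(−1.16050) + 2·e^(−1.73430) = 1.00000 + 1.70217 + 1.14795 + 0.626659 + 0.353047 = 4.82983.
⟨E⟩ = Σ Eᵢ gᵢe^(−Eᵢ/kT) / Z = (0·1.00000 + 0.0879·1.70217 + 0.149·1.14795 + 0.180·0.626659 + 0.269·0.353047) / 4.82983 = 0.1094 eV.

0.1094 eV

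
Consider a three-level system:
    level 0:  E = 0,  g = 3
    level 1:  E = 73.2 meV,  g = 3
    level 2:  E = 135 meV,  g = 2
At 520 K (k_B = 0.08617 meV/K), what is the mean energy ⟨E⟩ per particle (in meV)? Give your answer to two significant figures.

k_BT = 0.08617 × 520 K = 44.81 meV.
Eᵢ/kT = 0, 1.634, 3.013.
Z = Σ gᵢe^(−Eᵢ/kT) = 3·e^(−0) + 3·e^(−1.634) + 2·e^(−3.013) = 3.000 + 0.5854 + 0.09829 = 3.684.
⟨E⟩ = Σ Eᵢ gᵢe^(−Eᵢ/kT) / Z = (0·3.000 + 73.2·0.5854 + 135·0.09829) / 3.684 = 15 meV.

15 meV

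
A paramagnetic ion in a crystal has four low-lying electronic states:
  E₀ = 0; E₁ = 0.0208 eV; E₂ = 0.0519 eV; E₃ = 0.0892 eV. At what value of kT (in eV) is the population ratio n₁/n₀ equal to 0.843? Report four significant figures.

0.1218 eV

n₁/n₀ = exp[−(E₁−E₀)/kT] = 0.843.
⇒ (E₁−E₀)/kT = ln(1/0.843) = ln(1.18624) = 0.170789.
kT = 0.0208 eV / 0.170789 = 0.1218 eV.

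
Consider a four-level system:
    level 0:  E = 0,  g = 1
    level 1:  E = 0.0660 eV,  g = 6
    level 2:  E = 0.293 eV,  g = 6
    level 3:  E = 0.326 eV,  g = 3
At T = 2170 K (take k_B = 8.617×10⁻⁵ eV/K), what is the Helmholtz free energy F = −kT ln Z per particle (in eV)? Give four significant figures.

-0.3637 eV

k_BT = 8.617×10⁻⁵ × 2170 K = 0.186989 eV.
Eᵢ/kT = 0, 0.352962, 1.56694, 1.74342.
Z = Σ gᵢe^(−Eᵢ/kT) = 1·e^(−0) + 6·e^(−0.352962) + 6·e^(−1.56694) + 3·e^(−1.74342) = 1.00000 + 4.21562 + 1.25210 + 0.524763 = 6.99248.
F = −kT ln Z = −0.186989 × ln(6.99248) = −0.186989 × 1.94484 = -0.3637 eV.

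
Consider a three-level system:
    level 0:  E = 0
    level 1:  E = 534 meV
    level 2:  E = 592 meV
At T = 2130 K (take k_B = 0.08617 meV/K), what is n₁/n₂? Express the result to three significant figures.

k_BT = 0.08617 × 2130 K = 183.54 meV.
n₁/n₂ = exp[−(E₁−E₂)/kT] = exp(−(-58 meV)/(183.54 meV)) = exp(0.31601) = 1.37.

1.37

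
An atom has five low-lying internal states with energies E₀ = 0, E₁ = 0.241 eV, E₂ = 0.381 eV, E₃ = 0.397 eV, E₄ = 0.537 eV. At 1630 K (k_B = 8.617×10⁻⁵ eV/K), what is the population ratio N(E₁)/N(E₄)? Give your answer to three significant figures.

k_BT = 8.617×10⁻⁵ × 1630 K = 0.14046 eV.
n₁/n₄ = exp[−(E₁−E₄)/kT] = exp(−(-0.296 eV)/(0.14046 eV)) = exp(2.1074) = 8.23.

8.23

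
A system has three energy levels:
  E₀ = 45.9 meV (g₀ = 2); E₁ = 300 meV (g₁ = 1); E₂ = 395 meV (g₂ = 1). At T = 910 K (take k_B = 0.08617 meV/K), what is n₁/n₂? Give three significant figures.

k_BT = 0.08617 × 910 K = 78.415 meV.
n₁/n₂ = (g₁/g₂) exp[−(E₁−E₂)/kT] = (1/1) × exp(−(-95 meV)/(78.415 meV)) = (1/1) × exp(1.2115) = 3.36.

3.36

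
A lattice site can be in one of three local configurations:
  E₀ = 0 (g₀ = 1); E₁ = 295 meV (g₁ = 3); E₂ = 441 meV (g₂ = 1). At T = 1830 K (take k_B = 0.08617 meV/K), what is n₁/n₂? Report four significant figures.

7.572

k_BT = 0.08617 × 1830 K = 157.691 meV.
n₁/n₂ = (g₁/g₂) exp[−(E₁−E₂)/kT] = (3/1) × exp(−(-146 meV)/(157.691 meV)) = (3/1) × exp(0.925861) = 7.572.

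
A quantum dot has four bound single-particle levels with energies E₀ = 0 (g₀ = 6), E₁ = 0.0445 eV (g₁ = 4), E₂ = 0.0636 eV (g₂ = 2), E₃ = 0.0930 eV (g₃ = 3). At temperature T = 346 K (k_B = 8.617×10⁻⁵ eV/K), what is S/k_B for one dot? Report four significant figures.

2.295

k_BT = 8.617×10⁻⁵ × 346 K = 0.0298148 eV.
Eᵢ/kT = 0, 1.49255, 2.13317, 3.11926.
Z = Σ gᵢe^(−Eᵢ/kT) = 6·e^(−0) + 4·e^(−1.49255) + 2·e^(−2.13317) + 3·e^(−3.11926) = 6.00000 + 0.899195 + 0.236922 + 0.132570 = 7.26869.
⟨E⟩ = Σ EᵢPᵢ = 0.00927422 eV.
S/k_B = ln Z + ⟨E⟩/kT = ln(7.26869) + 0.00927422/0.0298148 = 1.98358 + 0.311061 = 2.295.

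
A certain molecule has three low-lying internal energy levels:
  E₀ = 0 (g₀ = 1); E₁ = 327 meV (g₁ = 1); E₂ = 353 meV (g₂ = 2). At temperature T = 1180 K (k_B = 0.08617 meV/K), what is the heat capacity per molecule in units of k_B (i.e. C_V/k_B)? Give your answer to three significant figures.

0.958

k_BT = 0.08617 × 1180 K = 101.68 meV.
Eᵢ/kT = 0, 3.2160, 3.4717.
Z = Σ gᵢe^(−Eᵢ/kT) = 1·e^(−0) + 1·e^(−3.2160) + 2·e^(−3.4717) = 1.0000 + 0.040115 + 0.062128 = 1.1022.
⟨E⟩ = 31.799 meV, ⟨E²⟩ = 10916 meV².
C_V/k_B = (⟨E²⟩ − ⟨E⟩²)/(kT)² = (10916 − 1011.2)/10339 = 0.958.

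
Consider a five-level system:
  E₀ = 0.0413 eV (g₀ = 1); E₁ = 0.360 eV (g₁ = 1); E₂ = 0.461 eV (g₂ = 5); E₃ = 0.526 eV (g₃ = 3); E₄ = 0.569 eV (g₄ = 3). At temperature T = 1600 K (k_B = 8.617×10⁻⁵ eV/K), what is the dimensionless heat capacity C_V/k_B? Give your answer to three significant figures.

k_BT = 8.617×10⁻⁵ × 1600 K = 0.13787 eV.
Eᵢ/kT = 0.29956, 2.6112, 3.3437, 3.8152, 4.1271.
Z = Σ gᵢe^(−Eᵢ/kT) = 1·e^(−0.29956) + 1·e^(−2.6112) + 5·e^(−3.3437) + 3·e^(−3.8152) + 3·e^(−4.1271) = 0.74114 + 0.073446 + 0.17653 + 0.066100 + 0.048389 = 1.1056.
⟨E⟩ = 0.18156 eV, ⟨E²⟩ = 0.074397 eV².
C_V/k_B = (⟨E²⟩ − ⟨E⟩²)/(kT)² = (0.074397 − 0.032964)/0.019008 = 2.18.

2.18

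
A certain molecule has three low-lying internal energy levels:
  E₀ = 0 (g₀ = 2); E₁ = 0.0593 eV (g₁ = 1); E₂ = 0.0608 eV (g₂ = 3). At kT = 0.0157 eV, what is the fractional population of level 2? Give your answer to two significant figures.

0.030

Eᵢ/kT = 0, 3.777, 3.873.
Z = Σ gᵢe^(−Eᵢ/kT) = 2·e^(−0) + 1·e^(−3.777) + 3·e^(−3.873) = 2.000 + 0.02289 + 0.06239 = 2.085.
P₂ = g₂ e^(−E₂/kT) / Z = 0.06239/2.085 = 0.030.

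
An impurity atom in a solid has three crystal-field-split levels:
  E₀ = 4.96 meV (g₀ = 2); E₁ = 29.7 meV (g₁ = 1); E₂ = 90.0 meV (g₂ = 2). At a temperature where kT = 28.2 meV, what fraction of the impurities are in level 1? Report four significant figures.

0.1654

Eᵢ/kT = 0.175887, 1.05319, 3.19149.
Z = Σ gᵢe^(−Eᵢ/kT) = 2·e^(−0.175887) + 1·e^(−1.05319) + 2·e^(−3.19149) = 1.67743 + 0.348823 + 0.0822211 = 2.10847.
P₁ = g₁ e^(−E₁/kT) / Z = 0.348823/2.10847 = 0.1654.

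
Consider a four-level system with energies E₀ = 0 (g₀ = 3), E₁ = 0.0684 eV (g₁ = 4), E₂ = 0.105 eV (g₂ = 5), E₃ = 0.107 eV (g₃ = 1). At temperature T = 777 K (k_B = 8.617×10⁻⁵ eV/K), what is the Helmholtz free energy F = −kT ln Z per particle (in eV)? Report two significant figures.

-0.12 eV

k_BT = 8.617×10⁻⁵ × 777 K = 0.06695 eV.
Eᵢ/kT = 0, 1.022, 1.568, 1.598.
Z = Σ gᵢe^(−Eᵢ/kT) = 3·e^(−0) + 4·e^(−1.022) + 5·e^(−1.568) + 1·e^(−1.598) = 3.000 + 1.439 + 1.042 + 0.2023 = 5.683.
F = −kT ln Z = −0.06695 × ln(5.683) = −0.06695 × 1.737 = -0.12 eV.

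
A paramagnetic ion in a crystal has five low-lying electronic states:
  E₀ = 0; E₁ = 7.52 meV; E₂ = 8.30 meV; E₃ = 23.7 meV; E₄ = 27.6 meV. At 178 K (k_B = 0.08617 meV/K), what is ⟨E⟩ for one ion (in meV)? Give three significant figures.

k_BT = 0.08617 × 178 K = 15.338 meV.
Eᵢ/kT = 0, 0.49029, 0.54114, 1.5452, 1.7995.
Z = Σ e^(−Eᵢ/kT) = e^(−0) + e^(−0.49029) + e^(−0.54114) + e^(−1.5452) + e^(−1.7995) = 1.0000 + 0.61245 + 0.58208 + 0.21327 + 0.16538 = 2.5732.
⟨E⟩ = Σ Eᵢ e^(−Eᵢ/kT) / Z = (0·1.0000 + 7.52·0.61245 + 8.30·0.58208 + 23.7·0.21327 + 27.6·0.16538) / 2.5732 = 7.41 meV.

7.41 meV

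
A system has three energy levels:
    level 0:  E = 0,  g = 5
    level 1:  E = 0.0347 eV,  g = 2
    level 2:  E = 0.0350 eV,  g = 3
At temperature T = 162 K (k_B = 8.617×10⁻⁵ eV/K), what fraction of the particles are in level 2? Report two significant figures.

0.045

k_BT = 8.617×10⁻⁵ × 162 K = 0.01396 eV.
Eᵢ/kT = 0, 2.486, 2.507.
Z = Σ gᵢe^(−Eᵢ/kT) = 5·e^(−0) + 2·e^(−2.486) + 3·e^(−2.507) = 5.000 + 0.1665 + 0.2445 = 5.411.
P₂ = g₂ e^(−E₂/kT) / Z = 0.2445/5.411 = 0.045.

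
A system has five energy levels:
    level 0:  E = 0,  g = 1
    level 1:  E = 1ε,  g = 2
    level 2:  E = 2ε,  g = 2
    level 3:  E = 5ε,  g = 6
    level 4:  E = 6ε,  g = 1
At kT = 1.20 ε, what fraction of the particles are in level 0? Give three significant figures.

Eᵢ/kT = 0, 0.83333, 1.6667, 4.1667, 5.0000.
Z = Σ gᵢe^(−Eᵢ/kT) = 1·e^(−0) + 2·e^(−0.83333) + 2·e^(−1.6667) + 6·e^(−4.1667) + 1·e^(−5.0000) = 1.0000 + 0.86920 + 0.37774 + 0.093020 + 0.0067379 = 2.3467.
P₀ = g₀ e^(−E₀/kT) / Z = 1.0000/2.3467 = 0.426.

0.426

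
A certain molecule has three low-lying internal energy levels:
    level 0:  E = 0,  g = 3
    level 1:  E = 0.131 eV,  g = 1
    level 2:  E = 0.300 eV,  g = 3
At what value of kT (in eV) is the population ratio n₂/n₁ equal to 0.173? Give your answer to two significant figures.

0.059 eV

n₂/n₁ = (g₂/g₁) exp[−(E₂−E₁)/kT] = 0.173.
⇒ (E₂−E₁)/kT = ln((3/1)/0.173) = ln(17.34) = 2.853.
kT = 0.169 eV / 2.853 = 0.059 eV.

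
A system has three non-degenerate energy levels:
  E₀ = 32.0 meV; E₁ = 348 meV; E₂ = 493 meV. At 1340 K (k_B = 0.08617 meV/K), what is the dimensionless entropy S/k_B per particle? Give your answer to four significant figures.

0.3116

k_BT = 0.08617 × 1340 K = 115.468 meV.
Eᵢ/kT = 0.277133, 3.01382, 4.26958.
Z = Σ e^(−Eᵢ/kT) = e^(−0.277133) + e^(−3.01382) + e^(−4.26958) = 0.757954 + 0.0491037 + 0.0139877 = 0.821045.
⟨E⟩ = Σ EᵢPᵢ = 58.7526 meV.
S/k_B = ln Z + ⟨E⟩/kT = ln(0.821045) + 58.7526/115.468 = -0.197177 + 0.508821 = 0.3116.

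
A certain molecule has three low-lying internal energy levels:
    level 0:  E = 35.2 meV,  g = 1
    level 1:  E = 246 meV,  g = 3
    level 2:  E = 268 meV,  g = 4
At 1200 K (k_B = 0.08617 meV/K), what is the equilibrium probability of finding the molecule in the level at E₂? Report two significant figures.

0.23

k_BT = 0.08617 × 1200 K = 103.4 meV.
Eᵢ/kT = 0.3404, 2.379, 2.592.
Z = Σ gᵢe^(−Eᵢ/kT) = 1·e^(−0.3404) + 3·e^(−2.379) + 4·e^(−2.592) = 0.7115 + 0.2779 + 0.2995 = 1.289.
P₂ = g₂ e^(−E₂/kT) / Z = 0.2995/1.289 = 0.23.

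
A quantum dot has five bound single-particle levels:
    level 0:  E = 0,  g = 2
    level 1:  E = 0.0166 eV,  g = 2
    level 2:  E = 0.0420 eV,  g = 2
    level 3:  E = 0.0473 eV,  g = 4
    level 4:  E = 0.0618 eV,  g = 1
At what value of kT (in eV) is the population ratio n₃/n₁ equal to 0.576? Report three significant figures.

0.0247 eV

n₃/n₁ = (g₃/g₁) exp[−(E₃−E₁)/kT] = 0.576.
⇒ (E₃−E₁)/kT = ln((4/2)/0.576) = ln(3.4722) = 1.2448.
kT = 0.0307 eV / 1.2448 = 0.0247 eV.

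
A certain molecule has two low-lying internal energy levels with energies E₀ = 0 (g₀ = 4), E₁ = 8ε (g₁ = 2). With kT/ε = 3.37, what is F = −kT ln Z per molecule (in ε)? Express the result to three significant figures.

Eᵢ/kT = 0, 2.3739.
Z = Σ gᵢe^(−Eᵢ/kT) = 4·e^(−0) + 2·e^(−2.3739) = 4.0000 + 0.18623 = 4.1862.
F = −kT ln Z = −3.37 × ln(4.1862) = −3.37 × 1.4318 = -4.83 ε.

-4.83 ε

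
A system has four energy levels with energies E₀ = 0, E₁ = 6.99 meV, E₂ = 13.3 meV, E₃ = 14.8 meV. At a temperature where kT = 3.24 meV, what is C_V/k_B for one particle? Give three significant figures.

0.802

Eᵢ/kT = 0, 2.1574, 4.1049, 4.5679.
Z = Σ e^(−Eᵢ/kT) = e^(−0) + e^(−2.1574) + e^(−4.1049) + e^(−4.5679) = 1.0000 + 0.11563 + 0.016492 + 0.010380 = 1.1425.
⟨E⟩ = 1.0339 meV, ⟨E²⟩ = 9.4885 meV².
C_V/k_B = (⟨E²⟩ − ⟨E⟩²)/(kT)² = (9.4885 − 1.0689)/10.498 = 0.802.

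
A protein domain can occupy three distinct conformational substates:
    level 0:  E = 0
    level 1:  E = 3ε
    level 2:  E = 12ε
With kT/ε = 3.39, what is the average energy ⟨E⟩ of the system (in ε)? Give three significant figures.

1.10 ε

Eᵢ/kT = 0, 0.88496, 3.5398.
Z = Σ e^(−Eᵢ/kT) = e^(−0) + e^(−0.88496) + e^(−3.5398) = 1.0000 + 0.41273 + 0.029019 = 1.4417.
⟨E⟩ = Σ Eᵢ e^(−Eᵢ/kT) / Z = (0·1.0000 + 3·0.41273 + 12·0.029019) / 1.4417 = 1.10 ε.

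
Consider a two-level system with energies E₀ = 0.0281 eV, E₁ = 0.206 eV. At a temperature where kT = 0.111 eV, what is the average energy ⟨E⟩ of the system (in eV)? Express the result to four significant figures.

Eᵢ/kT = 0.253153, 1.85586.
Z = Σ e^(−Eᵢ/kT) = e^(−0.253153) + e^(−1.85586) = 0.776349 + 0.156318 = 0.932667.
⟨E⟩ = Σ Eᵢ e^(−Eᵢ/kT) / Z = (0.0281·0.776349 + 0.206·0.156318) / 0.932667 = 0.05792 eV.

0.05792 eV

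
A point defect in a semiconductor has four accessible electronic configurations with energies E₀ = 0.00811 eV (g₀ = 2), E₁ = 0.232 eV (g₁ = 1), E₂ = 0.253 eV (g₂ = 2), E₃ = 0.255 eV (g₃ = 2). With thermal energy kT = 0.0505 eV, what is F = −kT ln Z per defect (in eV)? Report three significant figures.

-0.0280 eV

Eᵢ/kT = 0.16059, 4.5941, 5.0099, 5.0495.
Z = Σ gᵢe^(−Eᵢ/kT) = 2·e^(−0.16059) + 1·e^(−4.5941) + 2·e^(−5.0099) + 2·e^(−5.0495) = 1.7033 + 0.010111 + 0.013343 + 0.012825 = 1.7396.
F = −kT ln Z = −0.0505 × ln(1.7396) = −0.0505 × 0.55366 = -0.0280 eV.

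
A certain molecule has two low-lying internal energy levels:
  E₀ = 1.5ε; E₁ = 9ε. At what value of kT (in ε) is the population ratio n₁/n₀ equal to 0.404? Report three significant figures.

n₁/n₀ = exp[−(E₁−E₀)/kT] = 0.404.
⇒ (E₁−E₀)/kT = ln(1/0.404) = ln(2.4752) = 0.90632.
kT = 7.5ε / 0.90632 = 8.28 ε.

8.28 ε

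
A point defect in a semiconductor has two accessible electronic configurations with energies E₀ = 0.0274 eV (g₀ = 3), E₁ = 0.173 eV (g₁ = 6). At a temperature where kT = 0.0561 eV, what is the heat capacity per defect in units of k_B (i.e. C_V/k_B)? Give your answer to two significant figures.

0.76

Eᵢ/kT = 0.4884, 3.084.
Z = Σ gᵢe^(−Eᵢ/kT) = 3·e^(−0.4884) + 6·e^(−3.084) = 1.841 + 0.2747 = 2.116.
⟨E⟩ = 0.04630 eV, ⟨E²⟩ = 0.004539 eV².
C_V/k_B = (⟨E²⟩ − ⟨E⟩²)/(kT)² = (0.004539 − 0.002144)/0.003147 = 0.76.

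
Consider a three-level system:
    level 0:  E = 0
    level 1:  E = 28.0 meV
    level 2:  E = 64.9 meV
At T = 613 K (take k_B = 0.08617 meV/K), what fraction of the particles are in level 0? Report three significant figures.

0.532

k_BT = 0.08617 × 613 K = 52.822 meV.
Eᵢ/kT = 0, 0.53008, 1.2287.
Z = Σ e^(−Eᵢ/kT) = e^(−0) + e^(−0.53008) + e^(−1.2287) = 1.0000 + 0.58856 + 0.29267 = 1.8812.
P₀ = e^(−E₀/kT) / Z = 1.0000/1.8812 = 0.532.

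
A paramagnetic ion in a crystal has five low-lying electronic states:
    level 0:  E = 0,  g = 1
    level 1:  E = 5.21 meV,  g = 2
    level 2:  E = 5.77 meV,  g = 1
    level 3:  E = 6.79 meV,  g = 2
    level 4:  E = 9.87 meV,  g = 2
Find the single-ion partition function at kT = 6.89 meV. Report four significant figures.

Z = 3.596

Eᵢ/kT = 0, 0.756168, 0.837446, 0.985486, 1.43251.
Z = Σ gᵢe^(−Eᵢ/kT) = 1·e^(−0) + 2·e^(−0.756168) + 1·e^(−0.837446) + 2·e^(−0.985486) + 2·e^(−1.43251) = 1.00000 + 0.938924 + 0.432815 + 0.746516 + 0.477418 = 3.59567.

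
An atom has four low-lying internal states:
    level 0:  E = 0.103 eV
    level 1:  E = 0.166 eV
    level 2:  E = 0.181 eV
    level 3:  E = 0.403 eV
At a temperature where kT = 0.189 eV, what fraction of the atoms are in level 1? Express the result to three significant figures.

0.277

Eᵢ/kT = 0.54497, 0.87831, 0.95767, 2.1323.
Z = Σ e^(−Eᵢ/kT) = e^(−0.54497) + e^(−0.87831) + e^(−0.95767) + e^(−2.1323) = 0.57986 + 0.41548 + 0.38379 + 0.11856 = 1.4977.
P₁ = e^(−E₁/kT) / Z = 0.41548/1.4977 = 0.277.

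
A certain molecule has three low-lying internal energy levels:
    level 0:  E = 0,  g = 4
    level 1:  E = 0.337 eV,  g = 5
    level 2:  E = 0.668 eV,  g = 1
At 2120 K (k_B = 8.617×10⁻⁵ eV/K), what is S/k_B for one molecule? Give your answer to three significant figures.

1.89

k_BT = 8.617×10⁻⁵ × 2120 K = 0.18268 eV.
Eᵢ/kT = 0, 1.8448, 3.6567.
Z = Σ gᵢe^(−Eᵢ/kT) = 4·e^(−0) + 5·e^(−1.8448) + 1·e^(−3.6567) = 4.0000 + 0.79028 + 0.025818 = 4.8161.
⟨E⟩ = Σ EᵢPᵢ = 0.058880 eV.
S/k_B = ln Z + ⟨E⟩/kT = ln(4.8161) + 0.058880/0.18268 = 1.5720 + 0.32231 = 1.89.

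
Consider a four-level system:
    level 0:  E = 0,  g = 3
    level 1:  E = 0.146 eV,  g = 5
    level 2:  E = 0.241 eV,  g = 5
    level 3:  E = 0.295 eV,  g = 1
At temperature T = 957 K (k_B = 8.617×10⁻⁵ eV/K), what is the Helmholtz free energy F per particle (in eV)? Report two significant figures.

-0.12 eV

k_BT = 8.617×10⁻⁵ × 957 K = 0.08246 eV.
Eᵢ/kT = 0, 1.771, 2.923, 3.577.
Z = Σ gᵢe^(−Eᵢ/kT) = 3·e^(−0) + 5·e^(−1.771) + 5·e^(−2.923) + 1·e^(−3.577) = 3.000 + 0.8508 + 0.2689 + 0.02796 = 4.148.
F = −kT ln Z = −0.08246 × ln(4.148) = −0.08246 × 1.423 = -0.12 eV.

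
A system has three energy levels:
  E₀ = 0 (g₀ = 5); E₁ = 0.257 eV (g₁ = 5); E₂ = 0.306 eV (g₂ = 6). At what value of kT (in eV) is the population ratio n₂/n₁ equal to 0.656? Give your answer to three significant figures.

0.0811 eV

n₂/n₁ = (g₂/g₁) exp[−(E₂−E₁)/kT] = 0.656.
⇒ (E₂−E₁)/kT = ln((6/5)/0.656) = ln(1.8293) = 0.60393.
kT = 0.049 eV / 0.60393 = 0.0811 eV.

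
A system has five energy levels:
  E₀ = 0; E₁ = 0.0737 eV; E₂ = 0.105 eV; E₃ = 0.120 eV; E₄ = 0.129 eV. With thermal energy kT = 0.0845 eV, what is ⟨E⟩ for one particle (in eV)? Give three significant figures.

Eᵢ/kT = 0, 0.87219, 1.2426, 1.4201, 1.5266.
Z = Σ e^(−Eᵢ/kT) = e^(−0) + e^(−0.87219) + e^(−1.2426) + e^(−1.4201) + e^(−1.5266) = 1.0000 + 0.41804 + 0.28863 + 0.24169 + 0.21727 = 2.1656.
⟨E⟩ = Σ Eᵢ e^(−Eᵢ/kT) / Z = (0·1.0000 + 0.0737·0.41804 + 0.105·0.28863 + 0.120·0.24169 + 0.129·0.21727) / 2.1656 = 0.0546 eV.

0.0546 eV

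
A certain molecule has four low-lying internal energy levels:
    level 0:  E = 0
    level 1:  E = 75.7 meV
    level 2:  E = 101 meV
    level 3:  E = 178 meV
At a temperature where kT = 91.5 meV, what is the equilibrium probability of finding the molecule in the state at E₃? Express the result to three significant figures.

0.0748

Eᵢ/kT = 0, 0.82732, 1.1038, 1.9454.
Z = Σ e^(−Eᵢ/kT) = e^(−0) + e^(−0.82732) + e^(−1.1038) + e^(−1.9454) = 1.0000 + 0.43722 + 0.33161 + 0.14293 = 1.9118.
P₃ = e^(−E₃/kT) / Z = 0.14293/1.9118 = 0.0748.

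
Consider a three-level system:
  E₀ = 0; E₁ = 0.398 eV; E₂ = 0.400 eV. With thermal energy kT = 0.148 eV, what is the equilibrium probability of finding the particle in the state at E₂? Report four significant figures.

0.05905

Eᵢ/kT = 0, 2.68919, 2.70270.
Z = Σ e^(−Eᵢ/kT) = e^(−0) + e^(−2.68919) + e^(−2.70270) = 1.00000 + 0.0679359 + 0.0670243 = 1.13496.
P₂ = e^(−E₂/kT) / Z = 0.0670243/1.13496 = 0.05905.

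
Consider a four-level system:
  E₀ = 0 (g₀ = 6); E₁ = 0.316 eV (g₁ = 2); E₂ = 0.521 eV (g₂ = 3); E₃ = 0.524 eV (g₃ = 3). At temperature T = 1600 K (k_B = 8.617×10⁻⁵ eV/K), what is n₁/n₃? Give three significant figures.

3.01

k_BT = 8.617×10⁻⁵ × 1600 K = 0.13787 eV.
n₁/n₃ = (g₁/g₃) exp[−(E₁−E₃)/kT] = (2/3) × exp(−(-0.208 eV)/(0.13787 eV)) = (2/3) × exp(1.5087) = 3.01.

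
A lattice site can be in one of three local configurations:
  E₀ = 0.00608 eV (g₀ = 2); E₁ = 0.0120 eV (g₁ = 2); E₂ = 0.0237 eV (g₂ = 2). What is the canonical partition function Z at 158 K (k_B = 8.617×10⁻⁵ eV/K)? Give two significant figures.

Z = 2.5

k_BT = 8.617×10⁻⁵ × 158 K = 0.01361 eV.
Eᵢ/kT = 0.4467, 0.8817, 1.741.
Z = Σ gᵢe^(−Eᵢ/kT) = 2·e^(−0.4467) + 2·e^(−0.8817) + 2·e^(−1.741) = 1.279 + 0.8282 + 0.3507 = 2.458.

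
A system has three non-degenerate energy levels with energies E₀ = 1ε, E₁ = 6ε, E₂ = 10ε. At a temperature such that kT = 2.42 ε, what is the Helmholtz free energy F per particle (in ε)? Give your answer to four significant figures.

Eᵢ/kT = 0.413223, 2.47934, 4.13223.
Z = Σ e^(−Eᵢ/kT) = e^(−0.413223) + e^(−2.47934) + e^(−4.13223) = 0.661515 + 0.0837985 + 0.0160471 = 0.761361.
F = −kT ln Z = −2.42 × ln(0.761361) = −2.42 × -0.272648 = 0.6598 ε.

0.6598 ε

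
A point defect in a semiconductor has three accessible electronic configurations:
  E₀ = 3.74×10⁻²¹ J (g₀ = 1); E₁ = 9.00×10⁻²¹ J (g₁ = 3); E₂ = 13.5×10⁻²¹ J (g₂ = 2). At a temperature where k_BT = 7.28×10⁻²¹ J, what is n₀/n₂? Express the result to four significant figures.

n₀/n₂ = (g₀/g₂) exp[−(E₀−E₂)/kT] = (1/2) × exp(−(-9.76 ×10⁻²¹ J)/(7.28 ×10⁻²¹ J)) = (1/2) × exp(1.34066) = 1.911.

1.911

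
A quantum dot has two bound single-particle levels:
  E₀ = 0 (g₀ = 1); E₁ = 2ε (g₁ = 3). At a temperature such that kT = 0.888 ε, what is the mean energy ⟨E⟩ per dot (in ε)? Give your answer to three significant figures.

Eᵢ/kT = 0, 2.2523.
Z = Σ gᵢe^(−Eᵢ/kT) = 1·e^(−0) + 3·e^(−2.2523) = 1.0000 + 0.31547 = 1.3155.
⟨E⟩ = Σ Eᵢ gᵢe^(−Eᵢ/kT) / Z = (0·1.0000 + 2·0.31547) / 1.3155 = 0.480 ε.

0.480 ε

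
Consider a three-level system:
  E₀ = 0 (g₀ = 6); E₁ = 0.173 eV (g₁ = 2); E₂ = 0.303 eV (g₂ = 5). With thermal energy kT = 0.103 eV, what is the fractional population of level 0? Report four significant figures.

Eᵢ/kT = 0, 1.67961, 2.94175.
Z = Σ gᵢe^(−Eᵢ/kT) = 6·e^(−0) + 2·e^(−1.67961) + 5·e^(−2.94175) = 6.00000 + 0.372893 + 0.263866 = 6.63676.
P₀ = g₀ e^(−E₀/kT) / Z = 6.00000/6.63676 = 0.9041.

0.9041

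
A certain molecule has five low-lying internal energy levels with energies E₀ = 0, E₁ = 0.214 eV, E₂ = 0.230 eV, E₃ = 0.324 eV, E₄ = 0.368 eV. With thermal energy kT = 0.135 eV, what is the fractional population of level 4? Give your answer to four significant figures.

Eᵢ/kT = 0, 1.58519, 1.70370, 2.40000, 2.72593.
Z = Σ e^(−Eᵢ/kT) = e^(−0) + e^(−1.58519) + e^(−1.70370) + e^(−2.40000) + e^(−2.72593) = 1.00000 + 0.204909 + 0.182009 + 0.0907180 + 0.0654853 = 1.54312.
P₄ = e^(−E₄/kT) / Z = 0.0654853/1.54312 = 0.04244.

0.04244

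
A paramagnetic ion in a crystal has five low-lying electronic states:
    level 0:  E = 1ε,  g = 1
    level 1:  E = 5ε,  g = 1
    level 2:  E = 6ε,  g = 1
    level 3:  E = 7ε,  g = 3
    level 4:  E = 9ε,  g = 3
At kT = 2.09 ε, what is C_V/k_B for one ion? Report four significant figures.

Eᵢ/kT = 0.478469, 2.39234, 2.87081, 3.34928, 4.30622.
Z = Σ gᵢe^(−Eᵢ/kT) = 1·e^(−0.478469) + 1·e^(−2.39234) + 1·e^(−2.87081) + 3·e^(−3.34928) + 3·e^(−4.30622) = 0.619731 + 0.0914155 + 0.0566530 + 0.105329 + 0.0404533 = 0.913582.
⟨E⟩ = 2.75630 ε, ⟨E²⟩ = 14.6483 ε².
C_V/k_B = (⟨E²⟩ − ⟨E⟩²)/(kT)² = (14.6483 − 7.59719)/4.36810 = 1.614.

1.614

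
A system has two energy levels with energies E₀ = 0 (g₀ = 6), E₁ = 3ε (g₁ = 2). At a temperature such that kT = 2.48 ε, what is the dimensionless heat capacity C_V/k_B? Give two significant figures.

Eᵢ/kT = 0, 1.210.
Z = Σ gᵢe^(−Eᵢ/kT) = 6·e^(−0) + 2·e^(−1.210) = 6.000 + 0.5964 = 6.596.
⟨E⟩ = 0.2713 ε, ⟨E²⟩ = 0.8138 ε².
C_V/k_B = (⟨E²⟩ − ⟨E⟩²)/(kT)² = (0.8138 − 0.07360)/6.150 = 0.12.

0.12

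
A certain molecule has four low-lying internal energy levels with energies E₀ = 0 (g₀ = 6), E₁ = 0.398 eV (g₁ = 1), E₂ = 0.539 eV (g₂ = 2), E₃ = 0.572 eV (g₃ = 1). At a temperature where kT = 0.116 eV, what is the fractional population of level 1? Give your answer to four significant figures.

0.005340

Eᵢ/kT = 0, 3.43103, 4.64655, 4.93103.
Z = Σ gᵢe^(−Eᵢ/kT) = 6·e^(−0) + 1·e^(−3.43103) + 2·e^(−4.64655) + 1·e^(−4.93103) = 6.00000 + 0.0323536 + 0.0191893 + 0.00721906 = 6.05876.
P₁ = g₁ e^(−E₁/kT) / Z = 0.0323536/6.05876 = 0.005340.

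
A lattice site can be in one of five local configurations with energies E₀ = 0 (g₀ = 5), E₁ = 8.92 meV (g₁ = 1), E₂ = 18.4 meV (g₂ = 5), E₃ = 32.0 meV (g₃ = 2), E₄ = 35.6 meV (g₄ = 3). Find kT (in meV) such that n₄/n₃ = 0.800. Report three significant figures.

5.73 meV

n₄/n₃ = (g₄/g₃) exp[−(E₄−E₃)/kT] = 0.800.
⇒ (E₄−E₃)/kT = ln((3/2)/0.800) = ln(1.8750) = 0.62861.
kT = 3.6 meV / 0.62861 = 5.73 meV.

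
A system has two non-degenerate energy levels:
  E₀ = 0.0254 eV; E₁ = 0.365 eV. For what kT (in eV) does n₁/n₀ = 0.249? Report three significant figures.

0.244 eV

n₁/n₀ = exp[−(E₁−E₀)/kT] = 0.249.
⇒ (E₁−E₀)/kT = ln(1/0.249) = ln(4.0161) = 1.3903.
kT = 0.3396 eV / 1.3903 = 0.244 eV.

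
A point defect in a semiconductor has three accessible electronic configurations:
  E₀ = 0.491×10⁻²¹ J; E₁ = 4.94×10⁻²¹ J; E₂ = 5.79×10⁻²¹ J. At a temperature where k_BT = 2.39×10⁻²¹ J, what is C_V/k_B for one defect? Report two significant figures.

0.67

Eᵢ/kT = 0.2054, 2.067, 2.423.
Z = Σ e^(−Eᵢ/kT) = e^(−0.2054) + e^(−2.067) + e^(−2.423) = 0.8143 + 0.1266 + 0.08866 = 1.030.
⟨E⟩ = 1.494, ⟨E²⟩ = 6.076.
C_V/k_B = (⟨E²⟩ − ⟨E⟩²)/(kT)² = (6.076 − 2.232)/5.712 = 0.67.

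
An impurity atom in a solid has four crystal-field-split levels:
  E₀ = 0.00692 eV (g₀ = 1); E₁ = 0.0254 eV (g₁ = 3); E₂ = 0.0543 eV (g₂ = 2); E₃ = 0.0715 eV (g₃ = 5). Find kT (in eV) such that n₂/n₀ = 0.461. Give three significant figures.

0.0323 eV

n₂/n₀ = (g₂/g₀) exp[−(E₂−E₀)/kT] = 0.461.
⇒ (E₂−E₀)/kT = ln((2/1)/0.461) = ln(4.3384) = 1.4675.
kT = 0.04738 eV / 1.4675 = 0.0323 eV.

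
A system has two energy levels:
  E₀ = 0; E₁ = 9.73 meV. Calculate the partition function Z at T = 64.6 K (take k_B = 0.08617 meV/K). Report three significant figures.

Z = 1.17

k_BT = 0.08617 × 64.6 K = 5.5666 meV.
Eᵢ/kT = 0, 1.7479.
Z = Σ e^(−Eᵢ/kT) = e^(−0) + e^(−1.7479) = 1.0000 + 0.17414 = 1.1741.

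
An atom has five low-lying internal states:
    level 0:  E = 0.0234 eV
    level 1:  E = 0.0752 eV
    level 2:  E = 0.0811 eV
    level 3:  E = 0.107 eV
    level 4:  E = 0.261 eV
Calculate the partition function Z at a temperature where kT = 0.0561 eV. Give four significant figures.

Z = 1.314

Eᵢ/kT = 0.417112, 1.34046, 1.44563, 1.90731, 4.65241.
Z = Σ e^(−Eᵢ/kT) = e^(−0.417112) + e^(−1.34046) + e^(−1.44563) + e^(−1.90731) + e^(−4.65241) = 0.658947 + 0.261725 + 0.235598 + 0.148479 + 0.00953859 = 1.31429.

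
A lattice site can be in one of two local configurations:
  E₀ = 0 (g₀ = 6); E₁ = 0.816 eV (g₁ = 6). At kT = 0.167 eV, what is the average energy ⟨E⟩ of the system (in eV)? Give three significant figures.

0.00611 eV

Eᵢ/kT = 0, 4.8862.
Z = Σ gᵢe^(−Eᵢ/kT) = 6·e^(−0) + 6·e^(−4.8862) = 6.0000 + 0.045300 = 6.0453.
⟨E⟩ = Σ Eᵢ gᵢe^(−Eᵢ/kT) / Z = (0·6.0000 + 0.816·0.045300) / 6.0453 = 0.00611 eV.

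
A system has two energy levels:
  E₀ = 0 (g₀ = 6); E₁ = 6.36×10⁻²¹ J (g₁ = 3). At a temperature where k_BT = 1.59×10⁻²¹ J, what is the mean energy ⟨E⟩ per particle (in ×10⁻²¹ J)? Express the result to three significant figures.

Eᵢ/kT = 0, 4.0000.
Z = Σ gᵢe^(−Eᵢ/kT) = 6·e^(−0) + 3·e^(−4.0000) = 6.0000 + 0.054947 = 6.0549.
⟨E⟩ = Σ Eᵢ gᵢe^(−Eᵢ/kT) / Z = (0·6.0000 + 6.36·0.054947) / 6.0549 = 0.0577 ×10⁻²¹ J.

0.0577 ×10⁻²¹ J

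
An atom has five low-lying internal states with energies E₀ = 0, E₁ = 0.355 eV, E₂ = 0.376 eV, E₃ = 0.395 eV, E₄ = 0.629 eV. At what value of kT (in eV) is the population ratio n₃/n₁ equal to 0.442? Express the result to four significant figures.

n₃/n₁ = exp[−(E₃−E₁)/kT] = 0.442.
⇒ (E₃−E₁)/kT = ln(1/0.442) = ln(2.26244) = 0.816444.
kT = 0.040 eV / 0.816444 = 0.04899 eV.

0.04899 eV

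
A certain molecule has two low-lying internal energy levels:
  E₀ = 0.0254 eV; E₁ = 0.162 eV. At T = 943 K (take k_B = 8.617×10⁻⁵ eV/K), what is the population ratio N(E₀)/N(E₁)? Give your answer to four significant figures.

k_BT = 8.617×10⁻⁵ × 943 K = 0.0812583 eV.
n₀/n₁ = exp[−(E₀−E₁)/kT] = exp(−(-0.1366 eV)/(0.0812583 eV)) = exp(1.68106) = 5.371.

5.371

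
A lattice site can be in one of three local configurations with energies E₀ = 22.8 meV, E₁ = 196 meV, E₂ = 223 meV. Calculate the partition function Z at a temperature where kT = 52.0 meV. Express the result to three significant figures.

Eᵢ/kT = 0.43846, 3.7692, 4.2885.
Z = Σ e^(−Eᵢ/kT) = e^(−0.43846) + e^(−3.7692) + e^(−4.2885) = 0.64503 + 0.023071 + 0.013725 = 0.68183.

Z = 0.682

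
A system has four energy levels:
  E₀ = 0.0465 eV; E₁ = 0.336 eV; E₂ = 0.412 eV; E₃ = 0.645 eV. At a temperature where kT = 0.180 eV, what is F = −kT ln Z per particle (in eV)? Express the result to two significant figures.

Eᵢ/kT = 0.2583, 1.867, 2.289, 3.583.
Z = Σ e^(−Eᵢ/kT) = e^(−0.2583) + e^(−1.867) + e^(−2.289) + e^(−3.583) = 0.7724 + 0.1546 + 0.1014 + 0.02779 = 1.056.
F = −kT ln Z = −0.180 × ln(1.056) = −0.180 × 0.05449 = -0.0098 eV.

-0.0098 eV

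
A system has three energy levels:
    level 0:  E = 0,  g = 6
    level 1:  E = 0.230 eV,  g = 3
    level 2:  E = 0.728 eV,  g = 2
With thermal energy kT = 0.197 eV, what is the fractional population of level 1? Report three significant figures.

Eᵢ/kT = 0, 1.1675, 3.6954.
Z = Σ gᵢe^(−Eᵢ/kT) = 6·e^(−0) + 3·e^(−1.1675) + 2·e^(−3.6954) = 6.0000 + 0.93343 + 0.049675 = 6.9831.
P₁ = g₁ e^(−E₁/kT) / Z = 0.93343/6.9831 = 0.134.

0.134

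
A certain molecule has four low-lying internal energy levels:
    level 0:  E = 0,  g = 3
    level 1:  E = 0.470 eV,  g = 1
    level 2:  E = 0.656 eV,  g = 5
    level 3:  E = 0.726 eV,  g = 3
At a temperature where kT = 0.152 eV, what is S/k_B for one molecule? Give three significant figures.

1.32

Eᵢ/kT = 0, 3.0921, 4.3158, 4.7763.
Z = Σ gᵢe^(−Eᵢ/kT) = 3·e^(−0) + 1·e^(−3.0921) + 5·e^(−4.3158) + 3·e^(−4.7763) = 3.0000 + 0.045407 + 0.066779 + 0.025281 = 3.1375.
⟨E⟩ = Σ EᵢPᵢ = 0.026614 eV.
S/k_B = ln Z + ⟨E⟩/kT = ln(3.1375) + 0.026614/0.152 = 1.1434 + 0.17509 = 1.32.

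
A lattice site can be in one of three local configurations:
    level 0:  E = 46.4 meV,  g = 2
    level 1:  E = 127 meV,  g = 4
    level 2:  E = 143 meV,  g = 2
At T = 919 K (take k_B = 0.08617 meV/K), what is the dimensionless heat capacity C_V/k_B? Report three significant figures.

0.294

k_BT = 0.08617 × 919 K = 79.190 meV.
Eᵢ/kT = 0.58593, 1.6037, 1.8058.
Z = Σ gᵢe^(−Eᵢ/kT) = 2·e^(−0.58593) + 4·e^(−1.6037) + 2·e^(−1.8058) = 1.1132 + 0.80460 + 0.32869 = 2.2465.
⟨E⟩ = 89.401 meV, ⟨E²⟩ = 9835.5 meV².
C_V/k_B = (⟨E²⟩ − ⟨E⟩²)/(kT)² = (9835.5 − 7992.5)/6271.1 = 0.294.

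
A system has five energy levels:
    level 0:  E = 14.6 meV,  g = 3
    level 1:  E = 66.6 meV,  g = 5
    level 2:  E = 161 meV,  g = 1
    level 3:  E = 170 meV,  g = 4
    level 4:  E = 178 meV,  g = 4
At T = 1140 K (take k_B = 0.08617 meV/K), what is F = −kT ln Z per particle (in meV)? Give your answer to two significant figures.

-190 meV

k_BT = 0.08617 × 1140 K = 98.23 meV.
Eᵢ/kT = 0.1486, 0.6780, 1.639, 1.731, 1.812.
Z = Σ gᵢe^(−Eᵢ/kT) = 3·e^(−0.1486) + 5·e^(−0.6780) + 1·e^(−1.639) + 4·e^(−1.731) + 4·e^(−1.812) = 2.586 + 2.538 + 0.1942 + 0.7084 + 0.6533 = 6.680.
F = −kT ln Z = −98.23 × ln(6.680) = −98.23 × 1.899 = -190 meV.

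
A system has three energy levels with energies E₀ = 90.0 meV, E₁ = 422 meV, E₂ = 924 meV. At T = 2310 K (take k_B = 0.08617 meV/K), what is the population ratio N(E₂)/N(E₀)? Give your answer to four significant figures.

0.01515

k_BT = 0.08617 × 2310 K = 199.053 meV.
n₂/n₀ = exp[−(E₂−E₀)/kT] = exp(−(834.0 meV)/(199.053 meV)) = exp(-4.18984) = 0.01515.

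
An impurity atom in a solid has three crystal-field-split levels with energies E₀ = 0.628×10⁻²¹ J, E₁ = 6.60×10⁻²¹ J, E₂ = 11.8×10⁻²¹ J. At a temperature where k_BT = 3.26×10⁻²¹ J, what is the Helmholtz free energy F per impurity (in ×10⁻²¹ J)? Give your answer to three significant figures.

Eᵢ/kT = 0.19264, 2.0245, 3.6196.
Z = Σ e^(−Eᵢ/kT) = e^(−0.19264) + e^(−2.0245) + e^(−3.6196) = 0.82478 + 0.13206 + 0.026793 = 0.98363.
F = −kT ln Z = −3.26 × ln(0.98363) = −3.26 × -0.016505 = 0.0538 ×10⁻²¹ J.

0.0538 ×10⁻²¹ J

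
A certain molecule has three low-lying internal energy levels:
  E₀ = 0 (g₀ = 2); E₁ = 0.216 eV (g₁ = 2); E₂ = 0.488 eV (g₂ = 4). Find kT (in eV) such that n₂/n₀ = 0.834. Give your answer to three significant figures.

n₂/n₀ = (g₂/g₀) exp[−(E₂−E₀)/kT] = 0.834.
⇒ (E₂−E₀)/kT = ln((4/2)/0.834) = ln(2.3981) = 0.87468.
kT = 0.488 eV / 0.87468 = 0.558 eV.

0.558 eV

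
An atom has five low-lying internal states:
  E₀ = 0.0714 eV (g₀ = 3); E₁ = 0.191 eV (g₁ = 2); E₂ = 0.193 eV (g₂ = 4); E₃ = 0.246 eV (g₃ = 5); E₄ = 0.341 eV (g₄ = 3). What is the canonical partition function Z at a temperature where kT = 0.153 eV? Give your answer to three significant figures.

Eᵢ/kT = 0.46667, 1.2484, 1.2614, 1.6078, 2.2288.
Z = Σ gᵢe^(−Eᵢ/kT) = 3·e^(−0.46667) + 2·e^(−1.2484) + 4·e^(−1.2614) + 5·e^(−1.6078) + 3·e^(−2.2288) = 1.8813 + 0.57393 + 1.1330 + 1.0016 + 0.32297 = 4.9128.

Z = 4.91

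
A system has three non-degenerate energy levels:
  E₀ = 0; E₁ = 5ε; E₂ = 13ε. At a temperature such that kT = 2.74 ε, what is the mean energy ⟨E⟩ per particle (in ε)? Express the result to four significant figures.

0.7858 ε

Eᵢ/kT = 0, 1.82482, 4.74453.
Z = Σ e^(−Eᵢ/kT) = e^(−0) + e^(−1.82482) + e^(−4.74453) = 1.00000 + 0.161247 + 0.00869915 = 1.16995.
⟨E⟩ = Σ Eᵢ e^(−Eᵢ/kT) / Z = (0·1.00000 + 5·0.161247 + 13·0.00869915) / 1.16995 = 0.7858 ε.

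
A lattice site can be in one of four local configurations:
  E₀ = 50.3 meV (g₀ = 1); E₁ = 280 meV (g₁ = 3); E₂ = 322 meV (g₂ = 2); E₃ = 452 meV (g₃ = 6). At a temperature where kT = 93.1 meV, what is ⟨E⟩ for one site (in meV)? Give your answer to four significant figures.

133.5 meV

Eᵢ/kT = 0.540279, 3.00752, 3.45865, 4.85499.
Z = Σ gᵢe^(−Eᵢ/kT) = 1·e^(−0.540279) + 3·e^(−3.00752) + 2·e^(−3.45865) + 6·e^(−4.85499) = 0.582586 + 0.148242 + 0.0629444 + 0.0467365 = 0.840509.
⟨E⟩ = Σ Eᵢ gᵢe^(−Eᵢ/kT) / Z = (50.3·0.582586 + 280·0.148242 + 322·0.0629444 + 452·0.0467365) / 0.840509 = 133.5 meV.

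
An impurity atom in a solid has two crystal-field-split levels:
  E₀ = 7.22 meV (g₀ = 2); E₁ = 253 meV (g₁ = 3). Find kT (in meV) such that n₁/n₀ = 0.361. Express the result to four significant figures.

172.6 meV

n₁/n₀ = (g₁/g₀) exp[−(E₁−E₀)/kT] = 0.361.
⇒ (E₁−E₀)/kT = ln((3/2)/0.361) = ln(4.15512) = 1.42434.
kT = 245.78 meV / 1.42434 = 172.6 meV.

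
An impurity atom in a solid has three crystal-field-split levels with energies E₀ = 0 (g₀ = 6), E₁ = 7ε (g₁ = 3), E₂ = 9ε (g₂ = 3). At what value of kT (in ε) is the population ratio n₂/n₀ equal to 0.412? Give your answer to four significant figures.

46.49 ε

n₂/n₀ = (g₂/g₀) exp[−(E₂−E₀)/kT] = 0.412.
⇒ (E₂−E₀)/kT = ln((3/6)/0.412) = ln(1.21359) = 0.193583.
kT = 9ε / 0.193583 = 46.49 ε.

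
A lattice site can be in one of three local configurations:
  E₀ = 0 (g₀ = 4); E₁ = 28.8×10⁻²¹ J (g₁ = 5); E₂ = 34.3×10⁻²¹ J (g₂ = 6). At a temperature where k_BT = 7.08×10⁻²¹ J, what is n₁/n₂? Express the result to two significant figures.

n₁/n₂ = (g₁/g₂) exp[−(E₁−E₂)/kT] = (5/6) × exp(−(-5.5 ×10⁻²¹ J)/(7.08 ×10⁻²¹ J)) = (5/6) × exp(0.7768) = 1.8.

1.8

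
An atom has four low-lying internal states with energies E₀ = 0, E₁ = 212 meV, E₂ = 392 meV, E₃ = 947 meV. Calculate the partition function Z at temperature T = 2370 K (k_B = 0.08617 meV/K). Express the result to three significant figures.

k_BT = 0.08617 × 2370 K = 204.22 meV.
Eᵢ/kT = 0, 1.0381, 1.9195, 4.6372.
Z = Σ e^(−Eᵢ/kT) = e^(−0) + e^(−1.0381) + e^(−1.9195) + e^(−4.6372) = 1.0000 + 0.35413 + 0.14668 + 0.0096848 = 1.5105.

Z = 1.51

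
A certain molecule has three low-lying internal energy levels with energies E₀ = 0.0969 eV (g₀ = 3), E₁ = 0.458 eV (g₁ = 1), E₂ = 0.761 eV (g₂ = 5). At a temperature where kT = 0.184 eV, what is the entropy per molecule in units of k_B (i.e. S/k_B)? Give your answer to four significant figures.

1.420

Eᵢ/kT = 0.526630, 2.48913, 4.13587.
Z = Σ gᵢe^(−Eᵢ/kT) = 3·e^(−0.526630) + 1·e^(−2.48913) + 5·e^(−4.13587) = 1.77178 + 0.0829821 + 0.0799437 = 1.93471.
⟨E⟩ = Σ EᵢPᵢ = 0.139829 eV.
S/k_B = ln Z + ⟨E⟩/kT = ln(1.93471) + 0.139829/0.184 = 0.659957 + 0.759940 = 1.420.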